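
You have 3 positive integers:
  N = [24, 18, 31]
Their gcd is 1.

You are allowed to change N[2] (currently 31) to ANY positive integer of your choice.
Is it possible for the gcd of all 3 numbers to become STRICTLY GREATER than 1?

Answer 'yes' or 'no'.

Current gcd = 1
gcd of all OTHER numbers (without N[2]=31): gcd([24, 18]) = 6
The new gcd after any change is gcd(6, new_value).
This can be at most 6.
Since 6 > old gcd 1, the gcd CAN increase (e.g., set N[2] = 6).

Answer: yes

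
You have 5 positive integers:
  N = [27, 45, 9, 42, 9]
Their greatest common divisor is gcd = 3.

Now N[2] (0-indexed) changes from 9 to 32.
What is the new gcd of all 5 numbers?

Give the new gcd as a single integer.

Numbers: [27, 45, 9, 42, 9], gcd = 3
Change: index 2, 9 -> 32
gcd of the OTHER numbers (without index 2): gcd([27, 45, 42, 9]) = 3
New gcd = gcd(g_others, new_val) = gcd(3, 32) = 1

Answer: 1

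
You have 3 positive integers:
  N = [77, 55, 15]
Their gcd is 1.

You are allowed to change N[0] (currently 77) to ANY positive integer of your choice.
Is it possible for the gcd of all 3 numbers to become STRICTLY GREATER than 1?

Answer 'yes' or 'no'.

Current gcd = 1
gcd of all OTHER numbers (without N[0]=77): gcd([55, 15]) = 5
The new gcd after any change is gcd(5, new_value).
This can be at most 5.
Since 5 > old gcd 1, the gcd CAN increase (e.g., set N[0] = 5).

Answer: yes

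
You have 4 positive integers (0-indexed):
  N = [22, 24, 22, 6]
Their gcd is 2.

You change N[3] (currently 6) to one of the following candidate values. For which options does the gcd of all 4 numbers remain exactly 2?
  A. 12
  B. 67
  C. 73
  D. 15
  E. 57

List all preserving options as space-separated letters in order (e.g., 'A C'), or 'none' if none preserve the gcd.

Old gcd = 2; gcd of others (without N[3]) = 2
New gcd for candidate v: gcd(2, v). Preserves old gcd iff gcd(2, v) = 2.
  Option A: v=12, gcd(2,12)=2 -> preserves
  Option B: v=67, gcd(2,67)=1 -> changes
  Option C: v=73, gcd(2,73)=1 -> changes
  Option D: v=15, gcd(2,15)=1 -> changes
  Option E: v=57, gcd(2,57)=1 -> changes

Answer: A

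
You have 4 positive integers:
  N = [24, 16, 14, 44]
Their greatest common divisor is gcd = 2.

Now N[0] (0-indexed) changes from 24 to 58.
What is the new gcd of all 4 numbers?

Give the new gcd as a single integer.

Numbers: [24, 16, 14, 44], gcd = 2
Change: index 0, 24 -> 58
gcd of the OTHER numbers (without index 0): gcd([16, 14, 44]) = 2
New gcd = gcd(g_others, new_val) = gcd(2, 58) = 2

Answer: 2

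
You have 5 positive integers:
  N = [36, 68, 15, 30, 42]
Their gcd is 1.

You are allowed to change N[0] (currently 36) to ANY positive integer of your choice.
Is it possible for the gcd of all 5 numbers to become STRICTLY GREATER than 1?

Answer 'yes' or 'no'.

Answer: no

Derivation:
Current gcd = 1
gcd of all OTHER numbers (without N[0]=36): gcd([68, 15, 30, 42]) = 1
The new gcd after any change is gcd(1, new_value).
This can be at most 1.
Since 1 = old gcd 1, the gcd can only stay the same or decrease.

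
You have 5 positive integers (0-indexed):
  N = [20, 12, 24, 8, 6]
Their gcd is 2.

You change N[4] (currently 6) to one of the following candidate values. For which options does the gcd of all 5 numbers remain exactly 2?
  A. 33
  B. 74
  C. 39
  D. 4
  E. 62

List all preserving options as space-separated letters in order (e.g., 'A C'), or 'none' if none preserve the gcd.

Old gcd = 2; gcd of others (without N[4]) = 4
New gcd for candidate v: gcd(4, v). Preserves old gcd iff gcd(4, v) = 2.
  Option A: v=33, gcd(4,33)=1 -> changes
  Option B: v=74, gcd(4,74)=2 -> preserves
  Option C: v=39, gcd(4,39)=1 -> changes
  Option D: v=4, gcd(4,4)=4 -> changes
  Option E: v=62, gcd(4,62)=2 -> preserves

Answer: B E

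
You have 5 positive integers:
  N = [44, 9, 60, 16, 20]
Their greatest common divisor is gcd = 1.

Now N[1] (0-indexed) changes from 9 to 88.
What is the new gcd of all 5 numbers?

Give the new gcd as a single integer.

Answer: 4

Derivation:
Numbers: [44, 9, 60, 16, 20], gcd = 1
Change: index 1, 9 -> 88
gcd of the OTHER numbers (without index 1): gcd([44, 60, 16, 20]) = 4
New gcd = gcd(g_others, new_val) = gcd(4, 88) = 4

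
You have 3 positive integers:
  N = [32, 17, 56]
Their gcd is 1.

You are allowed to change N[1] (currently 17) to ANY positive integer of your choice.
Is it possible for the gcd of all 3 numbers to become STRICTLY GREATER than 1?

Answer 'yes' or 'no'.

Answer: yes

Derivation:
Current gcd = 1
gcd of all OTHER numbers (without N[1]=17): gcd([32, 56]) = 8
The new gcd after any change is gcd(8, new_value).
This can be at most 8.
Since 8 > old gcd 1, the gcd CAN increase (e.g., set N[1] = 8).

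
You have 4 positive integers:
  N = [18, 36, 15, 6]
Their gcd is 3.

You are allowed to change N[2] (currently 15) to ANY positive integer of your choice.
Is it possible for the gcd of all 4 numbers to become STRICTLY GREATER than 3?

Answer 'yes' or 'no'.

Current gcd = 3
gcd of all OTHER numbers (without N[2]=15): gcd([18, 36, 6]) = 6
The new gcd after any change is gcd(6, new_value).
This can be at most 6.
Since 6 > old gcd 3, the gcd CAN increase (e.g., set N[2] = 6).

Answer: yes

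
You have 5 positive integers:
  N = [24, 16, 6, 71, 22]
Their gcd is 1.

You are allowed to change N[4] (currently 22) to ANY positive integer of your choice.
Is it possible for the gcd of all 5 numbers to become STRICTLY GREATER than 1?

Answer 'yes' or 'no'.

Answer: no

Derivation:
Current gcd = 1
gcd of all OTHER numbers (without N[4]=22): gcd([24, 16, 6, 71]) = 1
The new gcd after any change is gcd(1, new_value).
This can be at most 1.
Since 1 = old gcd 1, the gcd can only stay the same or decrease.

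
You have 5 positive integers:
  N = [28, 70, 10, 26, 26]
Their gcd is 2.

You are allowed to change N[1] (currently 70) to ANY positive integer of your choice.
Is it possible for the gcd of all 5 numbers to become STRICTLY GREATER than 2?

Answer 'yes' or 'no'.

Answer: no

Derivation:
Current gcd = 2
gcd of all OTHER numbers (without N[1]=70): gcd([28, 10, 26, 26]) = 2
The new gcd after any change is gcd(2, new_value).
This can be at most 2.
Since 2 = old gcd 2, the gcd can only stay the same or decrease.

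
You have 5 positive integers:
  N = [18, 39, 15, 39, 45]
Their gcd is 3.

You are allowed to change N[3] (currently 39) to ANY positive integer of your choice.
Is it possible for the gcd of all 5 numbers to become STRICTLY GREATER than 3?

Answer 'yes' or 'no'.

Current gcd = 3
gcd of all OTHER numbers (without N[3]=39): gcd([18, 39, 15, 45]) = 3
The new gcd after any change is gcd(3, new_value).
This can be at most 3.
Since 3 = old gcd 3, the gcd can only stay the same or decrease.

Answer: no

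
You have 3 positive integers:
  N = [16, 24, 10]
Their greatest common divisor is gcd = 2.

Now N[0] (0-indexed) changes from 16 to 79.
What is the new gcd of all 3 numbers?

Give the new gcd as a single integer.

Numbers: [16, 24, 10], gcd = 2
Change: index 0, 16 -> 79
gcd of the OTHER numbers (without index 0): gcd([24, 10]) = 2
New gcd = gcd(g_others, new_val) = gcd(2, 79) = 1

Answer: 1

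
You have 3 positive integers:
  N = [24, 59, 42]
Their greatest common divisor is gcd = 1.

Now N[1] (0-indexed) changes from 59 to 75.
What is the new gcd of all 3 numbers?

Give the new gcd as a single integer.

Answer: 3

Derivation:
Numbers: [24, 59, 42], gcd = 1
Change: index 1, 59 -> 75
gcd of the OTHER numbers (without index 1): gcd([24, 42]) = 6
New gcd = gcd(g_others, new_val) = gcd(6, 75) = 3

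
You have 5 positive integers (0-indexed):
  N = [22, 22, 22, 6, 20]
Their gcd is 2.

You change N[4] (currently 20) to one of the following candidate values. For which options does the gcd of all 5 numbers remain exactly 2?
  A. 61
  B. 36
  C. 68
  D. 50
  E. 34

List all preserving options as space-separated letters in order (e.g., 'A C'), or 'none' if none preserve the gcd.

Answer: B C D E

Derivation:
Old gcd = 2; gcd of others (without N[4]) = 2
New gcd for candidate v: gcd(2, v). Preserves old gcd iff gcd(2, v) = 2.
  Option A: v=61, gcd(2,61)=1 -> changes
  Option B: v=36, gcd(2,36)=2 -> preserves
  Option C: v=68, gcd(2,68)=2 -> preserves
  Option D: v=50, gcd(2,50)=2 -> preserves
  Option E: v=34, gcd(2,34)=2 -> preserves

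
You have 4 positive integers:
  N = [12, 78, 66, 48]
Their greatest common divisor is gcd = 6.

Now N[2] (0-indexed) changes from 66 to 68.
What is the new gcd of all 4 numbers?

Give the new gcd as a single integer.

Numbers: [12, 78, 66, 48], gcd = 6
Change: index 2, 66 -> 68
gcd of the OTHER numbers (without index 2): gcd([12, 78, 48]) = 6
New gcd = gcd(g_others, new_val) = gcd(6, 68) = 2

Answer: 2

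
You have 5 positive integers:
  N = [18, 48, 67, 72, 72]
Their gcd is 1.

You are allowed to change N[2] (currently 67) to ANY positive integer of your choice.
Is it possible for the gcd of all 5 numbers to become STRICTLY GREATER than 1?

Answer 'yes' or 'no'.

Current gcd = 1
gcd of all OTHER numbers (without N[2]=67): gcd([18, 48, 72, 72]) = 6
The new gcd after any change is gcd(6, new_value).
This can be at most 6.
Since 6 > old gcd 1, the gcd CAN increase (e.g., set N[2] = 6).

Answer: yes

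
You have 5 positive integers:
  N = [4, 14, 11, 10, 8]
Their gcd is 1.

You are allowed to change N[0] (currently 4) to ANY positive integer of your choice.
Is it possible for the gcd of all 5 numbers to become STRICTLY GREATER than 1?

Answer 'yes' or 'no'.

Current gcd = 1
gcd of all OTHER numbers (without N[0]=4): gcd([14, 11, 10, 8]) = 1
The new gcd after any change is gcd(1, new_value).
This can be at most 1.
Since 1 = old gcd 1, the gcd can only stay the same or decrease.

Answer: no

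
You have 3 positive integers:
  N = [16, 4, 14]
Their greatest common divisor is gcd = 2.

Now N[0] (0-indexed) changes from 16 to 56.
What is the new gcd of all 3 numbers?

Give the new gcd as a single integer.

Answer: 2

Derivation:
Numbers: [16, 4, 14], gcd = 2
Change: index 0, 16 -> 56
gcd of the OTHER numbers (without index 0): gcd([4, 14]) = 2
New gcd = gcd(g_others, new_val) = gcd(2, 56) = 2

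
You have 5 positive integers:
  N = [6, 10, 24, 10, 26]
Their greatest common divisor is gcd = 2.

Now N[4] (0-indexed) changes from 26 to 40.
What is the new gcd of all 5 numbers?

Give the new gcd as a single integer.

Numbers: [6, 10, 24, 10, 26], gcd = 2
Change: index 4, 26 -> 40
gcd of the OTHER numbers (without index 4): gcd([6, 10, 24, 10]) = 2
New gcd = gcd(g_others, new_val) = gcd(2, 40) = 2

Answer: 2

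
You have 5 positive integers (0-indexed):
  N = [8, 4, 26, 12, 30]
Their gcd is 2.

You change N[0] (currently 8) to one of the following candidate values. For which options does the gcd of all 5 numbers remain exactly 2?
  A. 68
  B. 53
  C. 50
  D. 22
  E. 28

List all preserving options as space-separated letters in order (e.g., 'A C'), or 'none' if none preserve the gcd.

Answer: A C D E

Derivation:
Old gcd = 2; gcd of others (without N[0]) = 2
New gcd for candidate v: gcd(2, v). Preserves old gcd iff gcd(2, v) = 2.
  Option A: v=68, gcd(2,68)=2 -> preserves
  Option B: v=53, gcd(2,53)=1 -> changes
  Option C: v=50, gcd(2,50)=2 -> preserves
  Option D: v=22, gcd(2,22)=2 -> preserves
  Option E: v=28, gcd(2,28)=2 -> preserves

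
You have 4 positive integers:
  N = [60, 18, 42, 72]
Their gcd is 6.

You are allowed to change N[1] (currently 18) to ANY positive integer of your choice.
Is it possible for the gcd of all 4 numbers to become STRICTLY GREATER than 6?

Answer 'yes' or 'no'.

Answer: no

Derivation:
Current gcd = 6
gcd of all OTHER numbers (without N[1]=18): gcd([60, 42, 72]) = 6
The new gcd after any change is gcd(6, new_value).
This can be at most 6.
Since 6 = old gcd 6, the gcd can only stay the same or decrease.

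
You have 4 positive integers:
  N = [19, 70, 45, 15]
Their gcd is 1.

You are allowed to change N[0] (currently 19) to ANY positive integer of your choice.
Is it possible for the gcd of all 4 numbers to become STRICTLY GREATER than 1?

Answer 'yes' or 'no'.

Current gcd = 1
gcd of all OTHER numbers (without N[0]=19): gcd([70, 45, 15]) = 5
The new gcd after any change is gcd(5, new_value).
This can be at most 5.
Since 5 > old gcd 1, the gcd CAN increase (e.g., set N[0] = 5).

Answer: yes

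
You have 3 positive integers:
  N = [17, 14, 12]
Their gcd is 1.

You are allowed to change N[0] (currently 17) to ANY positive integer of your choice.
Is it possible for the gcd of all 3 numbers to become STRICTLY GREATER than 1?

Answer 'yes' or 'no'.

Answer: yes

Derivation:
Current gcd = 1
gcd of all OTHER numbers (without N[0]=17): gcd([14, 12]) = 2
The new gcd after any change is gcd(2, new_value).
This can be at most 2.
Since 2 > old gcd 1, the gcd CAN increase (e.g., set N[0] = 2).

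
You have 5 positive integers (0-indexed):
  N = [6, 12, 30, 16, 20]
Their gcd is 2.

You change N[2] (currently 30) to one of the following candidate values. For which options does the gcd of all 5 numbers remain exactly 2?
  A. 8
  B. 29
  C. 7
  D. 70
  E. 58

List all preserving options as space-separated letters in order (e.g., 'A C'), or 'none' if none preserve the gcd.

Old gcd = 2; gcd of others (without N[2]) = 2
New gcd for candidate v: gcd(2, v). Preserves old gcd iff gcd(2, v) = 2.
  Option A: v=8, gcd(2,8)=2 -> preserves
  Option B: v=29, gcd(2,29)=1 -> changes
  Option C: v=7, gcd(2,7)=1 -> changes
  Option D: v=70, gcd(2,70)=2 -> preserves
  Option E: v=58, gcd(2,58)=2 -> preserves

Answer: A D E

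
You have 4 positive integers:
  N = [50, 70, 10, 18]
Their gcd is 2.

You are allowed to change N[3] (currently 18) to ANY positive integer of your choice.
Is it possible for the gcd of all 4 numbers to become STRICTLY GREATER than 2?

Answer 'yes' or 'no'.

Current gcd = 2
gcd of all OTHER numbers (without N[3]=18): gcd([50, 70, 10]) = 10
The new gcd after any change is gcd(10, new_value).
This can be at most 10.
Since 10 > old gcd 2, the gcd CAN increase (e.g., set N[3] = 10).

Answer: yes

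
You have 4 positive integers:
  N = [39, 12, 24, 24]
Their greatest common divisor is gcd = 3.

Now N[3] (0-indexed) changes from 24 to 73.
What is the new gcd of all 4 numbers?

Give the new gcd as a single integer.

Numbers: [39, 12, 24, 24], gcd = 3
Change: index 3, 24 -> 73
gcd of the OTHER numbers (without index 3): gcd([39, 12, 24]) = 3
New gcd = gcd(g_others, new_val) = gcd(3, 73) = 1

Answer: 1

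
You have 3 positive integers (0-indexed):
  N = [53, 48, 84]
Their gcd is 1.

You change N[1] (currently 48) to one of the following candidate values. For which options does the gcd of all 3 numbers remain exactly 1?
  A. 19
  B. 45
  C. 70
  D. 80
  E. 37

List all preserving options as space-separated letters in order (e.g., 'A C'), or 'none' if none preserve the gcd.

Old gcd = 1; gcd of others (without N[1]) = 1
New gcd for candidate v: gcd(1, v). Preserves old gcd iff gcd(1, v) = 1.
  Option A: v=19, gcd(1,19)=1 -> preserves
  Option B: v=45, gcd(1,45)=1 -> preserves
  Option C: v=70, gcd(1,70)=1 -> preserves
  Option D: v=80, gcd(1,80)=1 -> preserves
  Option E: v=37, gcd(1,37)=1 -> preserves

Answer: A B C D E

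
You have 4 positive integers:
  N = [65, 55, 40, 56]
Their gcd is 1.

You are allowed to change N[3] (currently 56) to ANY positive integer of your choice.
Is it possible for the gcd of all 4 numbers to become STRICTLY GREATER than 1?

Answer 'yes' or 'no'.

Answer: yes

Derivation:
Current gcd = 1
gcd of all OTHER numbers (without N[3]=56): gcd([65, 55, 40]) = 5
The new gcd after any change is gcd(5, new_value).
This can be at most 5.
Since 5 > old gcd 1, the gcd CAN increase (e.g., set N[3] = 5).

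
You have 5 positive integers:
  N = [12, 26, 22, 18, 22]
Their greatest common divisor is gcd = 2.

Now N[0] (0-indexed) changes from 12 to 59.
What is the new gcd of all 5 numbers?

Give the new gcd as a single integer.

Answer: 1

Derivation:
Numbers: [12, 26, 22, 18, 22], gcd = 2
Change: index 0, 12 -> 59
gcd of the OTHER numbers (without index 0): gcd([26, 22, 18, 22]) = 2
New gcd = gcd(g_others, new_val) = gcd(2, 59) = 1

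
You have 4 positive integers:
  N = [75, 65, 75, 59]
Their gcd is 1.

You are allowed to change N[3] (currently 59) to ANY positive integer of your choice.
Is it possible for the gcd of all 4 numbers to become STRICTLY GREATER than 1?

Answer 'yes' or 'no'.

Answer: yes

Derivation:
Current gcd = 1
gcd of all OTHER numbers (without N[3]=59): gcd([75, 65, 75]) = 5
The new gcd after any change is gcd(5, new_value).
This can be at most 5.
Since 5 > old gcd 1, the gcd CAN increase (e.g., set N[3] = 5).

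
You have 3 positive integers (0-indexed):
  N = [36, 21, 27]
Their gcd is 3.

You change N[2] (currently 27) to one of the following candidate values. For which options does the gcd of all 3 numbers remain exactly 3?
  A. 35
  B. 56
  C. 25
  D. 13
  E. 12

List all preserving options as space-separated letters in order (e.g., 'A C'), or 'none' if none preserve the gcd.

Old gcd = 3; gcd of others (without N[2]) = 3
New gcd for candidate v: gcd(3, v). Preserves old gcd iff gcd(3, v) = 3.
  Option A: v=35, gcd(3,35)=1 -> changes
  Option B: v=56, gcd(3,56)=1 -> changes
  Option C: v=25, gcd(3,25)=1 -> changes
  Option D: v=13, gcd(3,13)=1 -> changes
  Option E: v=12, gcd(3,12)=3 -> preserves

Answer: E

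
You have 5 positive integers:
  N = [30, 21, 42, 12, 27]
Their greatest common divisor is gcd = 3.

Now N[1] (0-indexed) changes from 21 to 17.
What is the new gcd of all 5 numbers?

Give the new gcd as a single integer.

Answer: 1

Derivation:
Numbers: [30, 21, 42, 12, 27], gcd = 3
Change: index 1, 21 -> 17
gcd of the OTHER numbers (without index 1): gcd([30, 42, 12, 27]) = 3
New gcd = gcd(g_others, new_val) = gcd(3, 17) = 1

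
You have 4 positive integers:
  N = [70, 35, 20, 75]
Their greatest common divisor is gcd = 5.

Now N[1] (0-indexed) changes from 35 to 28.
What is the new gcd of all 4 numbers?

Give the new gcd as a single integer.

Answer: 1

Derivation:
Numbers: [70, 35, 20, 75], gcd = 5
Change: index 1, 35 -> 28
gcd of the OTHER numbers (without index 1): gcd([70, 20, 75]) = 5
New gcd = gcd(g_others, new_val) = gcd(5, 28) = 1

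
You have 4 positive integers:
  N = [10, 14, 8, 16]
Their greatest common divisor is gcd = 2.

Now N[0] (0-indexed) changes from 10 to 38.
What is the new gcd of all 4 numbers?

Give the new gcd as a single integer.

Numbers: [10, 14, 8, 16], gcd = 2
Change: index 0, 10 -> 38
gcd of the OTHER numbers (without index 0): gcd([14, 8, 16]) = 2
New gcd = gcd(g_others, new_val) = gcd(2, 38) = 2

Answer: 2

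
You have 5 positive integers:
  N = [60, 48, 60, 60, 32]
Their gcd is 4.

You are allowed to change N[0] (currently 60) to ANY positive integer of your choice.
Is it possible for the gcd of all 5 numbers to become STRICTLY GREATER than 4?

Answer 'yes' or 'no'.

Answer: no

Derivation:
Current gcd = 4
gcd of all OTHER numbers (without N[0]=60): gcd([48, 60, 60, 32]) = 4
The new gcd after any change is gcd(4, new_value).
This can be at most 4.
Since 4 = old gcd 4, the gcd can only stay the same or decrease.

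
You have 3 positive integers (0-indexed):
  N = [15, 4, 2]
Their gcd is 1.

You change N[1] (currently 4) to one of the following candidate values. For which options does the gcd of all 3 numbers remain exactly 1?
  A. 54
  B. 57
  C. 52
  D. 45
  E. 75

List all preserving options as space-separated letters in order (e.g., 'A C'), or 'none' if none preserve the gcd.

Old gcd = 1; gcd of others (without N[1]) = 1
New gcd for candidate v: gcd(1, v). Preserves old gcd iff gcd(1, v) = 1.
  Option A: v=54, gcd(1,54)=1 -> preserves
  Option B: v=57, gcd(1,57)=1 -> preserves
  Option C: v=52, gcd(1,52)=1 -> preserves
  Option D: v=45, gcd(1,45)=1 -> preserves
  Option E: v=75, gcd(1,75)=1 -> preserves

Answer: A B C D E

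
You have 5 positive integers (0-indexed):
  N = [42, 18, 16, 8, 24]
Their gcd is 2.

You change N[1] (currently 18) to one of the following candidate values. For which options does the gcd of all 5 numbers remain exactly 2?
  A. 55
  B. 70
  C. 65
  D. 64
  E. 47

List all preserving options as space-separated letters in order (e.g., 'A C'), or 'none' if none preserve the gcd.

Answer: B D

Derivation:
Old gcd = 2; gcd of others (without N[1]) = 2
New gcd for candidate v: gcd(2, v). Preserves old gcd iff gcd(2, v) = 2.
  Option A: v=55, gcd(2,55)=1 -> changes
  Option B: v=70, gcd(2,70)=2 -> preserves
  Option C: v=65, gcd(2,65)=1 -> changes
  Option D: v=64, gcd(2,64)=2 -> preserves
  Option E: v=47, gcd(2,47)=1 -> changes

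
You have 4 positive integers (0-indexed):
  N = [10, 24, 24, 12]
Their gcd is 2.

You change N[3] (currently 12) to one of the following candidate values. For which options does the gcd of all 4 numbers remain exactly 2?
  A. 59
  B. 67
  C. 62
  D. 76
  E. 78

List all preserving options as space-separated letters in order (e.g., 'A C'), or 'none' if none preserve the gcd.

Old gcd = 2; gcd of others (without N[3]) = 2
New gcd for candidate v: gcd(2, v). Preserves old gcd iff gcd(2, v) = 2.
  Option A: v=59, gcd(2,59)=1 -> changes
  Option B: v=67, gcd(2,67)=1 -> changes
  Option C: v=62, gcd(2,62)=2 -> preserves
  Option D: v=76, gcd(2,76)=2 -> preserves
  Option E: v=78, gcd(2,78)=2 -> preserves

Answer: C D E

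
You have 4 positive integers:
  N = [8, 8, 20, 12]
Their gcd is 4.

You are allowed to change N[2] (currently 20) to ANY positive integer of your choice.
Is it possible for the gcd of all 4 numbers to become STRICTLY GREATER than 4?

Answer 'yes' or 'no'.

Current gcd = 4
gcd of all OTHER numbers (without N[2]=20): gcd([8, 8, 12]) = 4
The new gcd after any change is gcd(4, new_value).
This can be at most 4.
Since 4 = old gcd 4, the gcd can only stay the same or decrease.

Answer: no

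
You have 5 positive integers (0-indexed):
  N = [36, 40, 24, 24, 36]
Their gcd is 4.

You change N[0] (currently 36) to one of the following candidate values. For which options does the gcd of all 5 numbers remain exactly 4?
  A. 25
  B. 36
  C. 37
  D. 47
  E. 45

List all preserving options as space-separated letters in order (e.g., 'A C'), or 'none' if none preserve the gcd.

Old gcd = 4; gcd of others (without N[0]) = 4
New gcd for candidate v: gcd(4, v). Preserves old gcd iff gcd(4, v) = 4.
  Option A: v=25, gcd(4,25)=1 -> changes
  Option B: v=36, gcd(4,36)=4 -> preserves
  Option C: v=37, gcd(4,37)=1 -> changes
  Option D: v=47, gcd(4,47)=1 -> changes
  Option E: v=45, gcd(4,45)=1 -> changes

Answer: B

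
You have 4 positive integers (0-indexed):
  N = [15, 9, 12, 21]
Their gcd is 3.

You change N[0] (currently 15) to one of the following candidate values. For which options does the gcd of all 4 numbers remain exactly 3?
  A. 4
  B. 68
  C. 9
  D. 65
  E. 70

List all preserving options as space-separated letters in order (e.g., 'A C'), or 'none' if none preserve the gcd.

Old gcd = 3; gcd of others (without N[0]) = 3
New gcd for candidate v: gcd(3, v). Preserves old gcd iff gcd(3, v) = 3.
  Option A: v=4, gcd(3,4)=1 -> changes
  Option B: v=68, gcd(3,68)=1 -> changes
  Option C: v=9, gcd(3,9)=3 -> preserves
  Option D: v=65, gcd(3,65)=1 -> changes
  Option E: v=70, gcd(3,70)=1 -> changes

Answer: C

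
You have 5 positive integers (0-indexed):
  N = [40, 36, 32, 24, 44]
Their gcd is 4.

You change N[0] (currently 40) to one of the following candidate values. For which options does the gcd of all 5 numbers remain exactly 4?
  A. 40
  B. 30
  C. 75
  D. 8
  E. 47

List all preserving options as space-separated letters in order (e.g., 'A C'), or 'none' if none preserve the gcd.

Old gcd = 4; gcd of others (without N[0]) = 4
New gcd for candidate v: gcd(4, v). Preserves old gcd iff gcd(4, v) = 4.
  Option A: v=40, gcd(4,40)=4 -> preserves
  Option B: v=30, gcd(4,30)=2 -> changes
  Option C: v=75, gcd(4,75)=1 -> changes
  Option D: v=8, gcd(4,8)=4 -> preserves
  Option E: v=47, gcd(4,47)=1 -> changes

Answer: A D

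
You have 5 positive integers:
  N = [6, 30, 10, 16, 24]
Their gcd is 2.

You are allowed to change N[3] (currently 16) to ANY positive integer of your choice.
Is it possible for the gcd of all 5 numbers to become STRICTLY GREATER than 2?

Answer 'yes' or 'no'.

Answer: no

Derivation:
Current gcd = 2
gcd of all OTHER numbers (without N[3]=16): gcd([6, 30, 10, 24]) = 2
The new gcd after any change is gcd(2, new_value).
This can be at most 2.
Since 2 = old gcd 2, the gcd can only stay the same or decrease.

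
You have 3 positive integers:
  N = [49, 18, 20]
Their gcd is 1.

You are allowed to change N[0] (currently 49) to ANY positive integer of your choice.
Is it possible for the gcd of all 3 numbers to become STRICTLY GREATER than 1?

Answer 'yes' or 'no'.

Answer: yes

Derivation:
Current gcd = 1
gcd of all OTHER numbers (without N[0]=49): gcd([18, 20]) = 2
The new gcd after any change is gcd(2, new_value).
This can be at most 2.
Since 2 > old gcd 1, the gcd CAN increase (e.g., set N[0] = 2).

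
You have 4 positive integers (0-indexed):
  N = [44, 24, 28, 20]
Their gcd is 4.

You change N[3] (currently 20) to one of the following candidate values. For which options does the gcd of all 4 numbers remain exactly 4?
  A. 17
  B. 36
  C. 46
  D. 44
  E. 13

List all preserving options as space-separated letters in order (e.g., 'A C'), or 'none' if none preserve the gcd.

Answer: B D

Derivation:
Old gcd = 4; gcd of others (without N[3]) = 4
New gcd for candidate v: gcd(4, v). Preserves old gcd iff gcd(4, v) = 4.
  Option A: v=17, gcd(4,17)=1 -> changes
  Option B: v=36, gcd(4,36)=4 -> preserves
  Option C: v=46, gcd(4,46)=2 -> changes
  Option D: v=44, gcd(4,44)=4 -> preserves
  Option E: v=13, gcd(4,13)=1 -> changes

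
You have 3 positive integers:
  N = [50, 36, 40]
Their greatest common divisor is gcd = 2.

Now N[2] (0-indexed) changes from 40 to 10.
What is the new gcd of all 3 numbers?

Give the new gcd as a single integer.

Numbers: [50, 36, 40], gcd = 2
Change: index 2, 40 -> 10
gcd of the OTHER numbers (without index 2): gcd([50, 36]) = 2
New gcd = gcd(g_others, new_val) = gcd(2, 10) = 2

Answer: 2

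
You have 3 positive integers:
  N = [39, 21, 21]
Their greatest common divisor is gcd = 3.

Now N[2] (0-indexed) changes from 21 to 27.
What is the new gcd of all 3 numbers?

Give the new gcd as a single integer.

Numbers: [39, 21, 21], gcd = 3
Change: index 2, 21 -> 27
gcd of the OTHER numbers (without index 2): gcd([39, 21]) = 3
New gcd = gcd(g_others, new_val) = gcd(3, 27) = 3

Answer: 3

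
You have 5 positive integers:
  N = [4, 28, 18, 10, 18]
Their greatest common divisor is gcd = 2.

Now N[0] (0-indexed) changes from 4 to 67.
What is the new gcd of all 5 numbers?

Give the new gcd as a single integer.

Numbers: [4, 28, 18, 10, 18], gcd = 2
Change: index 0, 4 -> 67
gcd of the OTHER numbers (without index 0): gcd([28, 18, 10, 18]) = 2
New gcd = gcd(g_others, new_val) = gcd(2, 67) = 1

Answer: 1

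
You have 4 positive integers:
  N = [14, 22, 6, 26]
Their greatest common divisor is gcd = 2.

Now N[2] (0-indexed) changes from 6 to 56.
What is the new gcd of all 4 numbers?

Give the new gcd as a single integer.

Answer: 2

Derivation:
Numbers: [14, 22, 6, 26], gcd = 2
Change: index 2, 6 -> 56
gcd of the OTHER numbers (without index 2): gcd([14, 22, 26]) = 2
New gcd = gcd(g_others, new_val) = gcd(2, 56) = 2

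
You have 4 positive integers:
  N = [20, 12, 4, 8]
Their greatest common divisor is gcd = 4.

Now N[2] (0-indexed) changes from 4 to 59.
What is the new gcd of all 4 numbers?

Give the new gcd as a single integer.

Answer: 1

Derivation:
Numbers: [20, 12, 4, 8], gcd = 4
Change: index 2, 4 -> 59
gcd of the OTHER numbers (without index 2): gcd([20, 12, 8]) = 4
New gcd = gcd(g_others, new_val) = gcd(4, 59) = 1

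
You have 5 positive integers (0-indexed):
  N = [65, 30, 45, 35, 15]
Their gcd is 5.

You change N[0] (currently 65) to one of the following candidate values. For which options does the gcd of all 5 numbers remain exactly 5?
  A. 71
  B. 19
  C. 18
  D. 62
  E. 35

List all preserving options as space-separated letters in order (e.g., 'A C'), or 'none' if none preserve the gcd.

Old gcd = 5; gcd of others (without N[0]) = 5
New gcd for candidate v: gcd(5, v). Preserves old gcd iff gcd(5, v) = 5.
  Option A: v=71, gcd(5,71)=1 -> changes
  Option B: v=19, gcd(5,19)=1 -> changes
  Option C: v=18, gcd(5,18)=1 -> changes
  Option D: v=62, gcd(5,62)=1 -> changes
  Option E: v=35, gcd(5,35)=5 -> preserves

Answer: E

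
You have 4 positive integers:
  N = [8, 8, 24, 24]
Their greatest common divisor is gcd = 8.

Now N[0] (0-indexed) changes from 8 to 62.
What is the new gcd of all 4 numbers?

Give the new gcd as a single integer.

Answer: 2

Derivation:
Numbers: [8, 8, 24, 24], gcd = 8
Change: index 0, 8 -> 62
gcd of the OTHER numbers (without index 0): gcd([8, 24, 24]) = 8
New gcd = gcd(g_others, new_val) = gcd(8, 62) = 2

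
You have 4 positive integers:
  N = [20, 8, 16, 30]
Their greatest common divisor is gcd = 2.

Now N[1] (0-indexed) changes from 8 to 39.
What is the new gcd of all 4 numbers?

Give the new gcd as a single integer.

Numbers: [20, 8, 16, 30], gcd = 2
Change: index 1, 8 -> 39
gcd of the OTHER numbers (without index 1): gcd([20, 16, 30]) = 2
New gcd = gcd(g_others, new_val) = gcd(2, 39) = 1

Answer: 1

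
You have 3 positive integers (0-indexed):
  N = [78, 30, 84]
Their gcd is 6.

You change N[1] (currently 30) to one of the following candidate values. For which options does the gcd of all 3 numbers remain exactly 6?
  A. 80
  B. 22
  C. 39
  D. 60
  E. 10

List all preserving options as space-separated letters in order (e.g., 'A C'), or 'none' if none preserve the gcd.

Answer: D

Derivation:
Old gcd = 6; gcd of others (without N[1]) = 6
New gcd for candidate v: gcd(6, v). Preserves old gcd iff gcd(6, v) = 6.
  Option A: v=80, gcd(6,80)=2 -> changes
  Option B: v=22, gcd(6,22)=2 -> changes
  Option C: v=39, gcd(6,39)=3 -> changes
  Option D: v=60, gcd(6,60)=6 -> preserves
  Option E: v=10, gcd(6,10)=2 -> changes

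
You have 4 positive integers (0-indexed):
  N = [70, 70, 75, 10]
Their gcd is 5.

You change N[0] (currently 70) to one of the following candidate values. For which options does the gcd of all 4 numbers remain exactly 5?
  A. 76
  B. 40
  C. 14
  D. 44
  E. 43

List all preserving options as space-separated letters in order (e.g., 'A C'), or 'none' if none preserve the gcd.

Old gcd = 5; gcd of others (without N[0]) = 5
New gcd for candidate v: gcd(5, v). Preserves old gcd iff gcd(5, v) = 5.
  Option A: v=76, gcd(5,76)=1 -> changes
  Option B: v=40, gcd(5,40)=5 -> preserves
  Option C: v=14, gcd(5,14)=1 -> changes
  Option D: v=44, gcd(5,44)=1 -> changes
  Option E: v=43, gcd(5,43)=1 -> changes

Answer: B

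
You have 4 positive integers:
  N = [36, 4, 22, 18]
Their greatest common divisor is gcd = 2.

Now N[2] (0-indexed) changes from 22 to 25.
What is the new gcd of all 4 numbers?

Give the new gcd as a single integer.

Numbers: [36, 4, 22, 18], gcd = 2
Change: index 2, 22 -> 25
gcd of the OTHER numbers (without index 2): gcd([36, 4, 18]) = 2
New gcd = gcd(g_others, new_val) = gcd(2, 25) = 1

Answer: 1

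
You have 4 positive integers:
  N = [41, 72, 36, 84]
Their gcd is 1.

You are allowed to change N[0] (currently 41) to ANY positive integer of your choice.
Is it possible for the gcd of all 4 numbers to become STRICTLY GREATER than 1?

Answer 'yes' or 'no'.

Current gcd = 1
gcd of all OTHER numbers (without N[0]=41): gcd([72, 36, 84]) = 12
The new gcd after any change is gcd(12, new_value).
This can be at most 12.
Since 12 > old gcd 1, the gcd CAN increase (e.g., set N[0] = 12).

Answer: yes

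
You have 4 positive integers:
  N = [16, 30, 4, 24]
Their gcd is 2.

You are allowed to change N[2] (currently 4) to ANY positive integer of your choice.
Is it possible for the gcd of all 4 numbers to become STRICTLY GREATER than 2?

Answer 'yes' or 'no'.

Answer: no

Derivation:
Current gcd = 2
gcd of all OTHER numbers (without N[2]=4): gcd([16, 30, 24]) = 2
The new gcd after any change is gcd(2, new_value).
This can be at most 2.
Since 2 = old gcd 2, the gcd can only stay the same or decrease.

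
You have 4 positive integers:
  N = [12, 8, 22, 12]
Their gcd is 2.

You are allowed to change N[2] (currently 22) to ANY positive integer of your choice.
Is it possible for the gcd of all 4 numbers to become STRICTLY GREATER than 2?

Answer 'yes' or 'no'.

Answer: yes

Derivation:
Current gcd = 2
gcd of all OTHER numbers (without N[2]=22): gcd([12, 8, 12]) = 4
The new gcd after any change is gcd(4, new_value).
This can be at most 4.
Since 4 > old gcd 2, the gcd CAN increase (e.g., set N[2] = 4).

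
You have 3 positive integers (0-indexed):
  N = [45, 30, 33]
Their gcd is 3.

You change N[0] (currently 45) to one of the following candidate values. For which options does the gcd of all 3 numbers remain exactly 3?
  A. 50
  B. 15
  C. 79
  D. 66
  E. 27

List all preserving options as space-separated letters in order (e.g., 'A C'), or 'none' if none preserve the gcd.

Answer: B D E

Derivation:
Old gcd = 3; gcd of others (without N[0]) = 3
New gcd for candidate v: gcd(3, v). Preserves old gcd iff gcd(3, v) = 3.
  Option A: v=50, gcd(3,50)=1 -> changes
  Option B: v=15, gcd(3,15)=3 -> preserves
  Option C: v=79, gcd(3,79)=1 -> changes
  Option D: v=66, gcd(3,66)=3 -> preserves
  Option E: v=27, gcd(3,27)=3 -> preserves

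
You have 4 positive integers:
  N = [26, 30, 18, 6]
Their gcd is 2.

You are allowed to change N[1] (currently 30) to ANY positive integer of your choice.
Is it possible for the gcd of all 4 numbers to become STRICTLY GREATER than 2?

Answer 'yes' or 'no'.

Answer: no

Derivation:
Current gcd = 2
gcd of all OTHER numbers (without N[1]=30): gcd([26, 18, 6]) = 2
The new gcd after any change is gcd(2, new_value).
This can be at most 2.
Since 2 = old gcd 2, the gcd can only stay the same or decrease.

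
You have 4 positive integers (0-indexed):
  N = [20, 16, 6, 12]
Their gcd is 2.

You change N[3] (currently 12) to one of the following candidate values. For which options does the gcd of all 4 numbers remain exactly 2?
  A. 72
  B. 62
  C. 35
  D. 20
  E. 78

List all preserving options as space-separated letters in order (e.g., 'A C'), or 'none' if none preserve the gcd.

Answer: A B D E

Derivation:
Old gcd = 2; gcd of others (without N[3]) = 2
New gcd for candidate v: gcd(2, v). Preserves old gcd iff gcd(2, v) = 2.
  Option A: v=72, gcd(2,72)=2 -> preserves
  Option B: v=62, gcd(2,62)=2 -> preserves
  Option C: v=35, gcd(2,35)=1 -> changes
  Option D: v=20, gcd(2,20)=2 -> preserves
  Option E: v=78, gcd(2,78)=2 -> preserves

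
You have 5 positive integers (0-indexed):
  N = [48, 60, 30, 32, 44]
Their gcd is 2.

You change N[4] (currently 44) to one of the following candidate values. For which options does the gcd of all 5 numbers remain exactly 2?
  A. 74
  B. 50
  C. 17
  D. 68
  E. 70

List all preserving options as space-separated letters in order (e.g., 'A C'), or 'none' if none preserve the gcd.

Answer: A B D E

Derivation:
Old gcd = 2; gcd of others (without N[4]) = 2
New gcd for candidate v: gcd(2, v). Preserves old gcd iff gcd(2, v) = 2.
  Option A: v=74, gcd(2,74)=2 -> preserves
  Option B: v=50, gcd(2,50)=2 -> preserves
  Option C: v=17, gcd(2,17)=1 -> changes
  Option D: v=68, gcd(2,68)=2 -> preserves
  Option E: v=70, gcd(2,70)=2 -> preserves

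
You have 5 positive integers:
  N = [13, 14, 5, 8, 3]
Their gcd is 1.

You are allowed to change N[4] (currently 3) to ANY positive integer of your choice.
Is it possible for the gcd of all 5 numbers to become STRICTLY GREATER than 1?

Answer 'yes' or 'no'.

Answer: no

Derivation:
Current gcd = 1
gcd of all OTHER numbers (without N[4]=3): gcd([13, 14, 5, 8]) = 1
The new gcd after any change is gcd(1, new_value).
This can be at most 1.
Since 1 = old gcd 1, the gcd can only stay the same or decrease.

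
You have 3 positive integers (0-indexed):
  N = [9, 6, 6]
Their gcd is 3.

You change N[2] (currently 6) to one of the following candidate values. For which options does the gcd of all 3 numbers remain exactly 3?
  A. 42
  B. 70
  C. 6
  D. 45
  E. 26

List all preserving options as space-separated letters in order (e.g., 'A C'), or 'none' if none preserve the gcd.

Old gcd = 3; gcd of others (without N[2]) = 3
New gcd for candidate v: gcd(3, v). Preserves old gcd iff gcd(3, v) = 3.
  Option A: v=42, gcd(3,42)=3 -> preserves
  Option B: v=70, gcd(3,70)=1 -> changes
  Option C: v=6, gcd(3,6)=3 -> preserves
  Option D: v=45, gcd(3,45)=3 -> preserves
  Option E: v=26, gcd(3,26)=1 -> changes

Answer: A C D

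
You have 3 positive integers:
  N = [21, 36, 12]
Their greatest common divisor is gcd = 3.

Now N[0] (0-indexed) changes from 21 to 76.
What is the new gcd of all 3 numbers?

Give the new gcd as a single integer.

Answer: 4

Derivation:
Numbers: [21, 36, 12], gcd = 3
Change: index 0, 21 -> 76
gcd of the OTHER numbers (without index 0): gcd([36, 12]) = 12
New gcd = gcd(g_others, new_val) = gcd(12, 76) = 4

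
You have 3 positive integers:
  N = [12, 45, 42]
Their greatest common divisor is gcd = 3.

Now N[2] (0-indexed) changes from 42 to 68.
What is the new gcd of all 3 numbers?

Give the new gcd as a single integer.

Numbers: [12, 45, 42], gcd = 3
Change: index 2, 42 -> 68
gcd of the OTHER numbers (without index 2): gcd([12, 45]) = 3
New gcd = gcd(g_others, new_val) = gcd(3, 68) = 1

Answer: 1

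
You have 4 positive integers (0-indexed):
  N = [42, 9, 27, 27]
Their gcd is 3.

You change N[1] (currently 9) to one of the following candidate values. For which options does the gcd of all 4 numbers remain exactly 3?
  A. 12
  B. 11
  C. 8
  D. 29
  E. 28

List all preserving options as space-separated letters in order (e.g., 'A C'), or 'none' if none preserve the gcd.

Answer: A

Derivation:
Old gcd = 3; gcd of others (without N[1]) = 3
New gcd for candidate v: gcd(3, v). Preserves old gcd iff gcd(3, v) = 3.
  Option A: v=12, gcd(3,12)=3 -> preserves
  Option B: v=11, gcd(3,11)=1 -> changes
  Option C: v=8, gcd(3,8)=1 -> changes
  Option D: v=29, gcd(3,29)=1 -> changes
  Option E: v=28, gcd(3,28)=1 -> changes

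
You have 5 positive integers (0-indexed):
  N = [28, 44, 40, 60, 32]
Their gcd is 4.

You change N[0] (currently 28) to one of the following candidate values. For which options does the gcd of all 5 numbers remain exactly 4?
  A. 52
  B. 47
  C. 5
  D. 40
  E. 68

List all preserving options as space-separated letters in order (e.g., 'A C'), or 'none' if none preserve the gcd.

Answer: A D E

Derivation:
Old gcd = 4; gcd of others (without N[0]) = 4
New gcd for candidate v: gcd(4, v). Preserves old gcd iff gcd(4, v) = 4.
  Option A: v=52, gcd(4,52)=4 -> preserves
  Option B: v=47, gcd(4,47)=1 -> changes
  Option C: v=5, gcd(4,5)=1 -> changes
  Option D: v=40, gcd(4,40)=4 -> preserves
  Option E: v=68, gcd(4,68)=4 -> preserves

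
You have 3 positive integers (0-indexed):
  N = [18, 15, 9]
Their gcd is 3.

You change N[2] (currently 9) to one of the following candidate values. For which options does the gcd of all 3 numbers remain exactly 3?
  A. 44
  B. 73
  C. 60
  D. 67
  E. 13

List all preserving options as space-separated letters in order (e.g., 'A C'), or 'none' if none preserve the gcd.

Answer: C

Derivation:
Old gcd = 3; gcd of others (without N[2]) = 3
New gcd for candidate v: gcd(3, v). Preserves old gcd iff gcd(3, v) = 3.
  Option A: v=44, gcd(3,44)=1 -> changes
  Option B: v=73, gcd(3,73)=1 -> changes
  Option C: v=60, gcd(3,60)=3 -> preserves
  Option D: v=67, gcd(3,67)=1 -> changes
  Option E: v=13, gcd(3,13)=1 -> changes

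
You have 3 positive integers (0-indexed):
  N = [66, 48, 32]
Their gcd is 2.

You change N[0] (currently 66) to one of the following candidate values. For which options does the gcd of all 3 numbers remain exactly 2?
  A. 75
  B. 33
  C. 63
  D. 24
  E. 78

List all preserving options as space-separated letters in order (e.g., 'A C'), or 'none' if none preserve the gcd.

Old gcd = 2; gcd of others (without N[0]) = 16
New gcd for candidate v: gcd(16, v). Preserves old gcd iff gcd(16, v) = 2.
  Option A: v=75, gcd(16,75)=1 -> changes
  Option B: v=33, gcd(16,33)=1 -> changes
  Option C: v=63, gcd(16,63)=1 -> changes
  Option D: v=24, gcd(16,24)=8 -> changes
  Option E: v=78, gcd(16,78)=2 -> preserves

Answer: E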